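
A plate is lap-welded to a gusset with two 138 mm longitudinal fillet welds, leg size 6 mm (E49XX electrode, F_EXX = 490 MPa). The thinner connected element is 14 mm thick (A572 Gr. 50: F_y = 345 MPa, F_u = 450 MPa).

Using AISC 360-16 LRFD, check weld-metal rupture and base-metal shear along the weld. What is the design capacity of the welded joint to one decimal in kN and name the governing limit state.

Weld metal: throat = 0.707×6 = 4.242 mm, L = 2×138 = 276 mm. φR_n = 0.75 × 0.6 × 490 × 4.242 × 276 = 258.2 kN.
Base metal shear (14 mm plate): yield φR_n = 1.0×0.6×345×14×276 = 799.8 kN; rupture φR_n = 0.75×0.6×450×14×276 = 782.5 kN; take 782.5 kN (rupture).
Governing: min(258.2, 782.5) = 258.2 kN → weld metal.

258.2 kN (weld metal governs)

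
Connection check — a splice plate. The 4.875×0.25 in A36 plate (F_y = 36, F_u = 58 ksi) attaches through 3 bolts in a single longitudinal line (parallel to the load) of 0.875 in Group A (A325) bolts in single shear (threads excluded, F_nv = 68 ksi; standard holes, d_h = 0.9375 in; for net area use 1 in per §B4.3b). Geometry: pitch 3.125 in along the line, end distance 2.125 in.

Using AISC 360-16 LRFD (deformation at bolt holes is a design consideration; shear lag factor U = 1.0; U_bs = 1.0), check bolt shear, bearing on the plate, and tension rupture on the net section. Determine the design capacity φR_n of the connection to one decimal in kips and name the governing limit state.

Bolt shear: A_b = π(0.875)²/4 = 0.60132 in². φR_n = 0.75 × 68 × 0.60132 × 3 × 1 = 92.0 kips.
Bearing (0.25 in plate, F_u = 58 ksi): end bolts L_c = 2.125 − 0.9375/2 = 1.65625, R_n = min(1.2×1.65625×0.25×58, 2.4×0.875×0.25×58) = 28.819 kips/bolt; interior L_c = 3.125 − 0.9375 = 2.1875, R_n = 30.45 kips/bolt. φR_n = 0.75 × (1×28.819 + 2×30.45) = 67.3 kips.
Tension rupture (net): A_n = (4.875 − 1×1)×0.25 = 0.96875 in² (U = 1.0, A_e = A_n). φR_n = 0.75 × 58 × 0.96875 = 42.1 kips.
Governing: min(92.0, 67.3, 42.1) = 42.1 kips → net-section rupture.

42.1 kips (net-section rupture governs)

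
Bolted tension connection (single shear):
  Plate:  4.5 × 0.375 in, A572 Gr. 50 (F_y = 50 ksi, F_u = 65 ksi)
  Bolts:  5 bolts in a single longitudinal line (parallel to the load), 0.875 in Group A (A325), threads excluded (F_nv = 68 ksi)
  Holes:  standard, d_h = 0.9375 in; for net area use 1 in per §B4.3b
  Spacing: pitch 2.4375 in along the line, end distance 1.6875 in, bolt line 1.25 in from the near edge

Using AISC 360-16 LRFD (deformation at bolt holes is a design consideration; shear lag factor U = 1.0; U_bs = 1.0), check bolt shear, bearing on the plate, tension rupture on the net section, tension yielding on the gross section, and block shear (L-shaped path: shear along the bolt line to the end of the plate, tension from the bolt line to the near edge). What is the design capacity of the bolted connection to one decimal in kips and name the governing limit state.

Bolt shear: A_b = π(0.875)²/4 = 0.60132 in². φR_n = 0.75 × 68 × 0.60132 × 5 × 1 = 153.3 kips.
Bearing (0.375 in plate, F_u = 65 ksi): end bolts L_c = 1.6875 − 0.9375/2 = 1.21875, R_n = min(1.2×1.21875×0.375×65, 2.4×0.875×0.375×65) = 35.648 kips/bolt; interior L_c = 2.4375 − 0.9375 = 1.5, R_n = 43.875 kips/bolt. φR_n = 0.75 × (1×35.648 + 4×43.875) = 158.4 kips.
Tension rupture (net): A_n = (4.5 − 1×1)×0.375 = 1.3125 in² (U = 1.0, A_e = A_n). φR_n = 0.75 × 65 × 1.3125 = 64.0 kips.
Tension yield (gross): A_g = 4.5×0.375 = 1.6875 in². φR_n = 0.90 × 50 × 1.6875 = 75.9 kips.
Block shear: shear path 1×[1.6875+4×2.4375] = 1×11.4375 in, A_gv = 4.2891, A_nv = 1×(11.4375 − 4.5×1)×0.375 = 2.6016 in²; tension to near edge: (1.25 − 0.5×1)×0.375 = 0.28125 in². R_n = min(0.6×65×2.6016, 0.6×50×4.2891) + 1.0×65×0.28125 = min(101.46, 128.67) + 18.281 = 119.74 kips. φR_n = 0.75 × 119.74 = 89.8 kips.
Governing: min(153.3, 158.4, 64.0, 75.9, 89.8) = 64.0 kips → net-section rupture.

64.0 kips (net-section rupture governs)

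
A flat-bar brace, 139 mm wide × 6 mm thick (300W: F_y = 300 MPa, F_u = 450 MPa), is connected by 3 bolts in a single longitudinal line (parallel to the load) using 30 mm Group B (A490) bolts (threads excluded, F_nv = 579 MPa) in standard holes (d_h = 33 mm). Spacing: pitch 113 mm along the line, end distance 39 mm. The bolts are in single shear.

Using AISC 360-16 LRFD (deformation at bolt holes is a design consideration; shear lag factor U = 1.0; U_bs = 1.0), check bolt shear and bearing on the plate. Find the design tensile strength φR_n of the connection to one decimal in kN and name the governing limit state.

Bolt shear: A_b = π(30)²/4 = 706.86 mm². φR_n = 0.75 × 579 × 706.86 × 3 × 1 = 920.9 kN.
Bearing (6 mm plate, F_u = 450 MPa): end bolts L_c = 39 − 33/2 = 22.5, R_n = min(1.2×22.5×6×450, 2.4×30×6×450) = 72.9 kN/bolt; interior L_c = 113 − 33 = 80, R_n = 194.4 kN/bolt. φR_n = 0.75 × (1×72.9 + 2×194.4) = 346.3 kN.
Governing: min(920.9, 346.3) = 346.3 kN → bearing.

346.3 kN (bearing governs)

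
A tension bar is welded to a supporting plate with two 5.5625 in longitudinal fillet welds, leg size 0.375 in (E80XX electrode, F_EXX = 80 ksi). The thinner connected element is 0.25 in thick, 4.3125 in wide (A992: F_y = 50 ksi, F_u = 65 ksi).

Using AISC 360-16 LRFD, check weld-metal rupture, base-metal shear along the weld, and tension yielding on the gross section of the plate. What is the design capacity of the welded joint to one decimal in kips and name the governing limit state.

Weld metal: throat = 0.707×0.375 = 0.26513 in, L = 2×5.5625 = 11.125 in. φR_n = 0.75 × 0.6 × 80 × 0.26513 × 11.125 = 106.2 kips.
Base metal shear (0.25 in plate): yield φR_n = 1.0×0.6×50×0.25×11.125 = 83.4 kips; rupture φR_n = 0.75×0.6×65×0.25×11.125 = 81.4 kips; take 81.4 kips (rupture).
Tension yield (gross): A_g = 4.3125×0.25 = 1.0781 in². φR_n = 0.90 × 50 × 1.0781 = 48.5 kips.
Governing: min(106.2, 81.4, 48.5) = 48.5 kips → gross-section yield.

48.5 kips (gross-section yield governs)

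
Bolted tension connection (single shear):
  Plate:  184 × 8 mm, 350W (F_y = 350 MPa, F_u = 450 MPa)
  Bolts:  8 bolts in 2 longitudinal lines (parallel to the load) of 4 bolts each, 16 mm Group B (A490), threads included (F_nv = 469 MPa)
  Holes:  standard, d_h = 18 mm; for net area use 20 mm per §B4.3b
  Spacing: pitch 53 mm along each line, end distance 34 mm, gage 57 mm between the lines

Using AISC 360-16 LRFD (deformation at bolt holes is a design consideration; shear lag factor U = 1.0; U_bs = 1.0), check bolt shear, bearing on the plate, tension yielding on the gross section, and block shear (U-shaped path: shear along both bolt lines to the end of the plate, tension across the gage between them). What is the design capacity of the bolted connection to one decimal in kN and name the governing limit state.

Bolt shear: A_b = π(16)²/4 = 201.06 mm². φR_n = 0.75 × 469 × 201.06 × 8 × 1 = 565.8 kN.
Bearing (8 mm plate, F_u = 450 MPa): end bolts L_c = 34 − 18/2 = 25, R_n = min(1.2×25×8×450, 2.4×16×8×450) = 108 kN/bolt; interior L_c = 53 − 18 = 35, R_n = 138.24 kN/bolt. φR_n = 0.75 × (2×108 + 6×138.24) = 784.1 kN.
Tension yield (gross): A_g = 184×8 = 1472 mm². φR_n = 0.90 × 350 × 1472 = 463.7 kN.
Block shear: shear path 2×[34+3×53] = 2×193 mm, A_gv = 3088, A_nv = 2×(193 − 3.5×20)×8 = 1968 mm²; tension across gage: (57 − 1×20)×8 = 296 mm². R_n = min(0.6×450×1968, 0.6×350×3088) + 1.0×450×296 = min(531.36, 648.48) + 133.2 = 664.56 kN. φR_n = 0.75 × 664.56 = 498.4 kN.
Governing: min(565.8, 784.1, 463.7, 498.4) = 463.7 kN → gross-section yield.

463.7 kN (gross-section yield governs)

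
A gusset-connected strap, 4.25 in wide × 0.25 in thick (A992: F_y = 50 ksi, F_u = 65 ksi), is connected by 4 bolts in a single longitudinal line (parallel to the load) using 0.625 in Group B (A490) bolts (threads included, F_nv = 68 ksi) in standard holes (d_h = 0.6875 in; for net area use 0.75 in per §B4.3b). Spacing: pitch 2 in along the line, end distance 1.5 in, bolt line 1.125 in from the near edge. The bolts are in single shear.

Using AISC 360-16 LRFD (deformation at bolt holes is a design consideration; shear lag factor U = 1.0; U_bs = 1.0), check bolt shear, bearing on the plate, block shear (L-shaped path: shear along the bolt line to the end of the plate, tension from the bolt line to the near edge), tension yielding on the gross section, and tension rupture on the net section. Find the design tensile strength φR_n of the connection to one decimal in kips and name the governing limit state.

42.7 kips (net-section rupture governs)

Bolt shear: A_b = π(0.625)²/4 = 0.3068 in². φR_n = 0.75 × 68 × 0.3068 × 4 × 1 = 62.6 kips.
Bearing (0.25 in plate, F_u = 65 ksi): end bolts L_c = 1.5 − 0.6875/2 = 1.15625, R_n = min(1.2×1.15625×0.25×65, 2.4×0.625×0.25×65) = 22.547 kips/bolt; interior L_c = 2 − 0.6875 = 1.3125, R_n = 24.375 kips/bolt. φR_n = 0.75 × (1×22.547 + 3×24.375) = 71.8 kips.
Block shear: shear path 1×[1.5+3×2] = 1×7.5 in, A_gv = 1.875, A_nv = 1×(7.5 − 3.5×0.75)×0.25 = 1.2188 in²; tension to near edge: (1.125 − 0.5×0.75)×0.25 = 0.1875 in². R_n = min(0.6×65×1.2188, 0.6×50×1.875) + 1.0×65×0.1875 = min(47.533, 56.25) + 12.188 = 59.721 kips. φR_n = 0.75 × 59.721 = 44.8 kips.
Tension yield (gross): A_g = 4.25×0.25 = 1.0625 in². φR_n = 0.90 × 50 × 1.0625 = 47.8 kips.
Tension rupture (net): A_n = (4.25 − 1×0.75)×0.25 = 0.875 in² (U = 1.0, A_e = A_n). φR_n = 0.75 × 65 × 0.875 = 42.7 kips.
Governing: min(62.6, 71.8, 44.8, 47.8, 42.7) = 42.7 kips → net-section rupture.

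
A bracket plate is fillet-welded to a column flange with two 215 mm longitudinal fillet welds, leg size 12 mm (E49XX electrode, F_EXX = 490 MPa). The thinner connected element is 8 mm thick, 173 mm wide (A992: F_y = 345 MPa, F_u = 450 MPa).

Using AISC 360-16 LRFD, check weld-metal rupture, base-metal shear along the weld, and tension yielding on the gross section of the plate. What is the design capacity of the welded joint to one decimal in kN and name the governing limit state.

Weld metal: throat = 0.707×12 = 8.484 mm, L = 2×215 = 430 mm. φR_n = 0.75 × 0.6 × 490 × 8.484 × 430 = 804.4 kN.
Base metal shear (8 mm plate): yield φR_n = 1.0×0.6×345×8×430 = 712.1 kN; rupture φR_n = 0.75×0.6×450×8×430 = 696.6 kN; take 696.6 kN (rupture).
Tension yield (gross): A_g = 173×8 = 1384 mm². φR_n = 0.90 × 345 × 1384 = 429.7 kN.
Governing: min(804.4, 696.6, 429.7) = 429.7 kN → gross-section yield.

429.7 kN (gross-section yield governs)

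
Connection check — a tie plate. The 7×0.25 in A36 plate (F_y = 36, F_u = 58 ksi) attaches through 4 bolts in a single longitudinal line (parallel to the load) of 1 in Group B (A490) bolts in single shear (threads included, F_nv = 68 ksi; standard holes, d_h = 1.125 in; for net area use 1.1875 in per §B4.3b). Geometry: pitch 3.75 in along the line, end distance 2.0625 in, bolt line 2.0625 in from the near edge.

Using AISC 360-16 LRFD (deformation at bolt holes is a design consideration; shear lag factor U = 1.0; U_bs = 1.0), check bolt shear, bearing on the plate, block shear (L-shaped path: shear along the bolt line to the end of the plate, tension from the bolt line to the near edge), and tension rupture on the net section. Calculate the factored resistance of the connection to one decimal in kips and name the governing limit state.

63.2 kips (net-section rupture governs)

Bolt shear: A_b = π(1)²/4 = 0.7854 in². φR_n = 0.75 × 68 × 0.7854 × 4 × 1 = 160.2 kips.
Bearing (0.25 in plate, F_u = 58 ksi): end bolts L_c = 2.0625 − 1.125/2 = 1.5, R_n = min(1.2×1.5×0.25×58, 2.4×1×0.25×58) = 26.1 kips/bolt; interior L_c = 3.75 − 1.125 = 2.625, R_n = 34.8 kips/bolt. φR_n = 0.75 × (1×26.1 + 3×34.8) = 97.9 kips.
Block shear: shear path 1×[2.0625+3×3.75] = 1×13.3125 in, A_gv = 3.3281, A_nv = 1×(13.3125 − 3.5×1.1875)×0.25 = 2.2891 in²; tension to near edge: (2.0625 − 0.5×1.1875)×0.25 = 0.36719 in². R_n = min(0.6×58×2.2891, 0.6×36×3.3281) + 1.0×58×0.36719 = min(79.661, 71.887) + 21.297 = 93.184 kips. φR_n = 0.75 × 93.184 = 69.9 kips.
Tension rupture (net): A_n = (7 − 1×1.1875)×0.25 = 1.4531 in² (U = 1.0, A_e = A_n). φR_n = 0.75 × 58 × 1.4531 = 63.2 kips.
Governing: min(160.2, 97.9, 69.9, 63.2) = 63.2 kips → net-section rupture.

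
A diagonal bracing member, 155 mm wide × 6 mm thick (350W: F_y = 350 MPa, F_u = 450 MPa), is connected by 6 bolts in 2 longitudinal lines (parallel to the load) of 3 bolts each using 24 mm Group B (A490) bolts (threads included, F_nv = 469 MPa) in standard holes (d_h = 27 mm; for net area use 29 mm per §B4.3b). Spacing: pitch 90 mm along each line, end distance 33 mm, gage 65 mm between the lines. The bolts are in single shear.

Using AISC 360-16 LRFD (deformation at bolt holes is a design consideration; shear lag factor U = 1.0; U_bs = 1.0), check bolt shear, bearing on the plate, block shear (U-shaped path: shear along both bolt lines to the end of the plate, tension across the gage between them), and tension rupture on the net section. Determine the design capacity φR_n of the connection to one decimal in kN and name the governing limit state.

196.4 kN (net-section rupture governs)

Bolt shear: A_b = π(24)²/4 = 452.39 mm². φR_n = 0.75 × 469 × 452.39 × 6 × 1 = 954.8 kN.
Bearing (6 mm plate, F_u = 450 MPa): end bolts L_c = 33 − 27/2 = 19.5, R_n = min(1.2×19.5×6×450, 2.4×24×6×450) = 63.18 kN/bolt; interior L_c = 90 − 27 = 63, R_n = 155.52 kN/bolt. φR_n = 0.75 × (2×63.18 + 4×155.52) = 561.3 kN.
Block shear: shear path 2×[33+2×90] = 2×213 mm, A_gv = 2556, A_nv = 2×(213 − 2.5×29)×6 = 1686 mm²; tension across gage: (65 − 1×29)×6 = 216 mm². R_n = min(0.6×450×1686, 0.6×350×2556) + 1.0×450×216 = min(455.22, 536.76) + 97.2 = 552.42 kN. φR_n = 0.75 × 552.42 = 414.3 kN.
Tension rupture (net): A_n = (155 − 2×29)×6 = 582 mm² (U = 1.0, A_e = A_n). φR_n = 0.75 × 450 × 582 = 196.4 kN.
Governing: min(954.8, 561.3, 414.3, 196.4) = 196.4 kN → net-section rupture.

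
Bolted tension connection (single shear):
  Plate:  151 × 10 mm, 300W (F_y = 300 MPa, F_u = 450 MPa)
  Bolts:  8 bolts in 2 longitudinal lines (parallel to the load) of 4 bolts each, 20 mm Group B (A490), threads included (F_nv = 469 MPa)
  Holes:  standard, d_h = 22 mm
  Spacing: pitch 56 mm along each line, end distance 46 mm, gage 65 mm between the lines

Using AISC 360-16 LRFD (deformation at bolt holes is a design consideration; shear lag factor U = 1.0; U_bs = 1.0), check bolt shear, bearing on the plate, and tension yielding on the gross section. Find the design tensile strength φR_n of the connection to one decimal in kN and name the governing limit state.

Bolt shear: A_b = π(20)²/4 = 314.16 mm². φR_n = 0.75 × 469 × 314.16 × 8 × 1 = 884.0 kN.
Bearing (10 mm plate, F_u = 450 MPa): end bolts L_c = 46 − 22/2 = 35, R_n = min(1.2×35×10×450, 2.4×20×10×450) = 189 kN/bolt; interior L_c = 56 − 22 = 34, R_n = 183.6 kN/bolt. φR_n = 0.75 × (2×189 + 6×183.6) = 1109.7 kN.
Tension yield (gross): A_g = 151×10 = 1510 mm². φR_n = 0.90 × 300 × 1510 = 407.7 kN.
Governing: min(884.0, 1109.7, 407.7) = 407.7 kN → gross-section yield.

407.7 kN (gross-section yield governs)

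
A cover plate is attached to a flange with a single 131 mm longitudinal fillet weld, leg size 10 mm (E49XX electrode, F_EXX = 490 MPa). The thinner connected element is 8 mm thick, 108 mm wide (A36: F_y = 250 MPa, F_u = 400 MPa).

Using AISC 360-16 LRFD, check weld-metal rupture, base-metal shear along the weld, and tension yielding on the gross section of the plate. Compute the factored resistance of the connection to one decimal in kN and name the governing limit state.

Weld metal: throat = 0.707×10 = 7.07 mm, L = 131 mm. φR_n = 0.75 × 0.6 × 490 × 7.07 × 131 = 204.2 kN.
Base metal shear (8 mm plate): yield φR_n = 1.0×0.6×250×8×131 = 157.2 kN; rupture φR_n = 0.75×0.6×400×8×131 = 188.6 kN; take 157.2 kN (yield).
Tension yield (gross): A_g = 108×8 = 864 mm². φR_n = 0.90 × 250 × 864 = 194.4 kN.
Governing: min(204.2, 157.2, 194.4) = 157.2 kN → base-metal shear.

157.2 kN (base-metal shear governs)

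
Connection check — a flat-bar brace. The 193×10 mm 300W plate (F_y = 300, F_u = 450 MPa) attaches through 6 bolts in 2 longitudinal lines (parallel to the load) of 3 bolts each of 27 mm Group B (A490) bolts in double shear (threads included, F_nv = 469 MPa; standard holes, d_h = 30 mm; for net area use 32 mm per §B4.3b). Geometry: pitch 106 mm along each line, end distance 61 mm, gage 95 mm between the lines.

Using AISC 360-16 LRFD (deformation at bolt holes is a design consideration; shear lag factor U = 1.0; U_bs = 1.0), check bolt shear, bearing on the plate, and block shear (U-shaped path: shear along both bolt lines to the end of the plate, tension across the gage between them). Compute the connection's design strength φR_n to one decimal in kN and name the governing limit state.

Bolt shear: A_b = π(27)²/4 = 572.56 mm². φR_n = 0.75 × 469 × 572.56 × 6 × 2 = 2416.8 kN.
Bearing (10 mm plate, F_u = 450 MPa): end bolts L_c = 61 − 30/2 = 46, R_n = min(1.2×46×10×450, 2.4×27×10×450) = 248.4 kN/bolt; interior L_c = 106 − 30 = 76, R_n = 291.6 kN/bolt. φR_n = 0.75 × (2×248.4 + 4×291.6) = 1247.4 kN.
Block shear: shear path 2×[61+2×106] = 2×273 mm, A_gv = 5460, A_nv = 2×(273 − 2.5×32)×10 = 3860 mm²; tension across gage: (95 − 1×32)×10 = 630 mm². R_n = min(0.6×450×3860, 0.6×300×5460) + 1.0×450×630 = min(1042.2, 982.8) + 283.5 = 1266.3 kN. φR_n = 0.75 × 1266.3 = 949.7 kN.
Governing: min(2416.8, 1247.4, 949.7) = 949.7 kN → block shear.

949.7 kN (block shear governs)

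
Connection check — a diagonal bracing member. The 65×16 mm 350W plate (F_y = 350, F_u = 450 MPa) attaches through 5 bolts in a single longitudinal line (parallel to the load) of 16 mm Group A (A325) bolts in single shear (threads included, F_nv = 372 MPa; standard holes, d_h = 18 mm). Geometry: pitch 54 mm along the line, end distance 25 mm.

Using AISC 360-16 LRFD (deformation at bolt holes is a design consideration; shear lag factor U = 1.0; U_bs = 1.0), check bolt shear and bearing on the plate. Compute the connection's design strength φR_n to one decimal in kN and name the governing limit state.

280.5 kN (bolt shear governs)

Bolt shear: A_b = π(16)²/4 = 201.06 mm². φR_n = 0.75 × 372 × 201.06 × 5 × 1 = 280.5 kN.
Bearing (16 mm plate, F_u = 450 MPa): end bolts L_c = 25 − 18/2 = 16, R_n = min(1.2×16×16×450, 2.4×16×16×450) = 138.24 kN/bolt; interior L_c = 54 − 18 = 36, R_n = 276.48 kN/bolt. φR_n = 0.75 × (1×138.24 + 4×276.48) = 933.1 kN.
Governing: min(280.5, 933.1) = 280.5 kN → bolt shear.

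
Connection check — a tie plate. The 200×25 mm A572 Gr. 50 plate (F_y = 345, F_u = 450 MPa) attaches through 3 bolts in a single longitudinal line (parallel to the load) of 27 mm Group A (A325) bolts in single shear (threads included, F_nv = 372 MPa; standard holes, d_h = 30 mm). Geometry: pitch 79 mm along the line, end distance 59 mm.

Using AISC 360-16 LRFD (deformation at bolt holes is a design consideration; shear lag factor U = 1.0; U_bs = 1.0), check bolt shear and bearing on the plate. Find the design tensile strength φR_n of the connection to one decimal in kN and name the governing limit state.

479.2 kN (bolt shear governs)

Bolt shear: A_b = π(27)²/4 = 572.56 mm². φR_n = 0.75 × 372 × 572.56 × 3 × 1 = 479.2 kN.
Bearing (25 mm plate, F_u = 450 MPa): end bolts L_c = 59 − 30/2 = 44, R_n = min(1.2×44×25×450, 2.4×27×25×450) = 594 kN/bolt; interior L_c = 79 − 30 = 49, R_n = 661.5 kN/bolt. φR_n = 0.75 × (1×594 + 2×661.5) = 1437.8 kN.
Governing: min(479.2, 1437.8) = 479.2 kN → bolt shear.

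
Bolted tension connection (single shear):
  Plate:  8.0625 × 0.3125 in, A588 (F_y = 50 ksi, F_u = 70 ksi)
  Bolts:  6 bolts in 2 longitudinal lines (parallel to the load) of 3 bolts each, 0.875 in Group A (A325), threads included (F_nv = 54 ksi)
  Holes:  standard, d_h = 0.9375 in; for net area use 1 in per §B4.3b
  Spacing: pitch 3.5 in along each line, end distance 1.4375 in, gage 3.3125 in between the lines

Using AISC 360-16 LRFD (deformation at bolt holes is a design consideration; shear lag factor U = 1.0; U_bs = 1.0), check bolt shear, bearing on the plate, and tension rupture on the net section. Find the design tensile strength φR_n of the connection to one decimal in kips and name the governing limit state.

Bolt shear: A_b = π(0.875)²/4 = 0.60132 in². φR_n = 0.75 × 54 × 0.60132 × 6 × 1 = 146.1 kips.
Bearing (0.3125 in plate, F_u = 70 ksi): end bolts L_c = 1.4375 − 0.9375/2 = 0.96875, R_n = min(1.2×0.96875×0.3125×70, 2.4×0.875×0.3125×70) = 25.43 kips/bolt; interior L_c = 3.5 − 0.9375 = 2.5625, R_n = 45.938 kips/bolt. φR_n = 0.75 × (2×25.43 + 4×45.938) = 176.0 kips.
Tension rupture (net): A_n = (8.0625 − 2×1)×0.3125 = 1.8945 in² (U = 1.0, A_e = A_n). φR_n = 0.75 × 70 × 1.8945 = 99.5 kips.
Governing: min(146.1, 176.0, 99.5) = 99.5 kips → net-section rupture.

99.5 kips (net-section rupture governs)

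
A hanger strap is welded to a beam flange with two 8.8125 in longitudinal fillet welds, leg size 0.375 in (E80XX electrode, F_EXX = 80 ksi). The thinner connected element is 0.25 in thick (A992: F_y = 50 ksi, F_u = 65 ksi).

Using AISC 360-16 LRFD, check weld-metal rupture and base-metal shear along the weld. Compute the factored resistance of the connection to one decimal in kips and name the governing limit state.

Weld metal: throat = 0.707×0.375 = 0.26513 in, L = 2×8.8125 = 17.625 in. φR_n = 0.75 × 0.6 × 80 × 0.26513 × 17.625 = 168.2 kips.
Base metal shear (0.25 in plate): yield φR_n = 1.0×0.6×50×0.25×17.625 = 132.2 kips; rupture φR_n = 0.75×0.6×65×0.25×17.625 = 128.9 kips; take 128.9 kips (rupture).
Governing: min(168.2, 128.9) = 128.9 kips → base-metal shear.

128.9 kips (base-metal shear governs)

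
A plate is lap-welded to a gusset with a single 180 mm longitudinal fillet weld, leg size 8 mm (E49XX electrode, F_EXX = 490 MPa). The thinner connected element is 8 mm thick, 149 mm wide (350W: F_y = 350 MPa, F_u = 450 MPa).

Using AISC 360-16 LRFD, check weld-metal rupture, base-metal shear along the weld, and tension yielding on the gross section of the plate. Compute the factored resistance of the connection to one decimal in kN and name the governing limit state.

224.5 kN (weld metal governs)

Weld metal: throat = 0.707×8 = 5.656 mm, L = 180 mm. φR_n = 0.75 × 0.6 × 490 × 5.656 × 180 = 224.5 kN.
Base metal shear (8 mm plate): yield φR_n = 1.0×0.6×350×8×180 = 302.4 kN; rupture φR_n = 0.75×0.6×450×8×180 = 291.6 kN; take 291.6 kN (rupture).
Tension yield (gross): A_g = 149×8 = 1192 mm². φR_n = 0.90 × 350 × 1192 = 375.5 kN.
Governing: min(224.5, 291.6, 375.5) = 224.5 kN → weld metal.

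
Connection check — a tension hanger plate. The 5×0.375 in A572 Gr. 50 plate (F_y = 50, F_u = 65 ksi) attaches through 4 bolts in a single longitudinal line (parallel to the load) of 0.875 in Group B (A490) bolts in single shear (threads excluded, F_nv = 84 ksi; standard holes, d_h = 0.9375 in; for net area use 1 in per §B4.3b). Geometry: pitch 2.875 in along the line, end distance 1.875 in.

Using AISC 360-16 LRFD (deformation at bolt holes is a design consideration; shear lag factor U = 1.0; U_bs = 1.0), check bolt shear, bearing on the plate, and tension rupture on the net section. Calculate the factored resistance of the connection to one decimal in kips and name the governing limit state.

Bolt shear: A_b = π(0.875)²/4 = 0.60132 in². φR_n = 0.75 × 84 × 0.60132 × 4 × 1 = 151.5 kips.
Bearing (0.375 in plate, F_u = 65 ksi): end bolts L_c = 1.875 − 0.9375/2 = 1.40625, R_n = min(1.2×1.40625×0.375×65, 2.4×0.875×0.375×65) = 41.133 kips/bolt; interior L_c = 2.875 − 0.9375 = 1.9375, R_n = 51.188 kips/bolt. φR_n = 0.75 × (1×41.133 + 3×51.188) = 146.0 kips.
Tension rupture (net): A_n = (5 − 1×1)×0.375 = 1.5 in² (U = 1.0, A_e = A_n). φR_n = 0.75 × 65 × 1.5 = 73.1 kips.
Governing: min(151.5, 146.0, 73.1) = 73.1 kips → net-section rupture.

73.1 kips (net-section rupture governs)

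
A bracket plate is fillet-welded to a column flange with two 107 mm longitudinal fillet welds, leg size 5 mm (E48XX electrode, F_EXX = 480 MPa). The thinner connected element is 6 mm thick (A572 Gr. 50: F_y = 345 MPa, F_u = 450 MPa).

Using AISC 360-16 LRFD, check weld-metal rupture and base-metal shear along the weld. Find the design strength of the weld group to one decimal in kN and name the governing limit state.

163.4 kN (weld metal governs)

Weld metal: throat = 0.707×5 = 3.535 mm, L = 2×107 = 214 mm. φR_n = 0.75 × 0.6 × 480 × 3.535 × 214 = 163.4 kN.
Base metal shear (6 mm plate): yield φR_n = 1.0×0.6×345×6×214 = 265.8 kN; rupture φR_n = 0.75×0.6×450×6×214 = 260.0 kN; take 260.0 kN (rupture).
Governing: min(163.4, 260.0) = 163.4 kN → weld metal.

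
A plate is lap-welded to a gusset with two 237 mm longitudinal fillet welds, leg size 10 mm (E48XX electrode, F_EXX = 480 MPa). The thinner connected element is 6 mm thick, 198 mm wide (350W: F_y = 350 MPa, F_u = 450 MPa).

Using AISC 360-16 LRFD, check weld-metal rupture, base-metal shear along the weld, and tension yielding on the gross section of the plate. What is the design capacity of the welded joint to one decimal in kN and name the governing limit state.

374.2 kN (gross-section yield governs)

Weld metal: throat = 0.707×10 = 7.07 mm, L = 2×237 = 474 mm. φR_n = 0.75 × 0.6 × 480 × 7.07 × 474 = 723.9 kN.
Base metal shear (6 mm plate): yield φR_n = 1.0×0.6×350×6×474 = 597.2 kN; rupture φR_n = 0.75×0.6×450×6×474 = 575.9 kN; take 575.9 kN (rupture).
Tension yield (gross): A_g = 198×6 = 1188 mm². φR_n = 0.90 × 350 × 1188 = 374.2 kN.
Governing: min(723.9, 575.9, 374.2) = 374.2 kN → gross-section yield.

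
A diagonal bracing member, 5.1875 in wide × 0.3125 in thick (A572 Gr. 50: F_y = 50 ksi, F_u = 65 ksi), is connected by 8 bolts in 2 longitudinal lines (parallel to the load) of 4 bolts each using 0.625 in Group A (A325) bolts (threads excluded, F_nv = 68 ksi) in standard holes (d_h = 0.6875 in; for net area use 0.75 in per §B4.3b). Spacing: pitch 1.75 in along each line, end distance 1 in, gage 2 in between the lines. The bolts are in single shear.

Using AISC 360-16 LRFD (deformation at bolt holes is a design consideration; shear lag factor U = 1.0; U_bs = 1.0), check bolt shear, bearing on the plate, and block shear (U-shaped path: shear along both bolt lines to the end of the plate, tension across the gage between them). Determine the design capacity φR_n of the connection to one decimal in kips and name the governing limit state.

85.3 kips (block shear governs)

Bolt shear: A_b = π(0.625)²/4 = 0.3068 in². φR_n = 0.75 × 68 × 0.3068 × 8 × 1 = 125.2 kips.
Bearing (0.3125 in plate, F_u = 65 ksi): end bolts L_c = 1 − 0.6875/2 = 0.65625, R_n = min(1.2×0.65625×0.3125×65, 2.4×0.625×0.3125×65) = 15.996 kips/bolt; interior L_c = 1.75 − 0.6875 = 1.0625, R_n = 25.898 kips/bolt. φR_n = 0.75 × (2×15.996 + 6×25.898) = 140.5 kips.
Block shear: shear path 2×[1+3×1.75] = 2×6.25 in, A_gv = 3.9063, A_nv = 2×(6.25 − 3.5×0.75)×0.3125 = 2.2656 in²; tension across gage: (2 − 1×0.75)×0.3125 = 0.39063 in². R_n = min(0.6×65×2.2656, 0.6×50×3.9063) + 1.0×65×0.39063 = min(88.358, 117.19) + 25.391 = 113.75 kips. φR_n = 0.75 × 113.75 = 85.3 kips.
Governing: min(125.2, 140.5, 85.3) = 85.3 kips → block shear.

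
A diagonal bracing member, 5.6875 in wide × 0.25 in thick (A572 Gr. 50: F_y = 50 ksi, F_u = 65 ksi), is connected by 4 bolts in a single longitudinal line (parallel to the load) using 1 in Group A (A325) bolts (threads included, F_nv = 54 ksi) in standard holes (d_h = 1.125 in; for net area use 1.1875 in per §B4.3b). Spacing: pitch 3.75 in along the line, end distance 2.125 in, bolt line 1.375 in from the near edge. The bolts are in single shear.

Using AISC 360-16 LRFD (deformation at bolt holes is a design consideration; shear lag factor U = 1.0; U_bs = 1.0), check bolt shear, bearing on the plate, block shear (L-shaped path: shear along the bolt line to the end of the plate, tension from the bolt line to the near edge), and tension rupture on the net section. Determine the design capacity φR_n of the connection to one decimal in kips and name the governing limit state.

54.8 kips (net-section rupture governs)

Bolt shear: A_b = π(1)²/4 = 0.7854 in². φR_n = 0.75 × 54 × 0.7854 × 4 × 1 = 127.2 kips.
Bearing (0.25 in plate, F_u = 65 ksi): end bolts L_c = 2.125 − 1.125/2 = 1.5625, R_n = min(1.2×1.5625×0.25×65, 2.4×1×0.25×65) = 30.469 kips/bolt; interior L_c = 3.75 − 1.125 = 2.625, R_n = 39 kips/bolt. φR_n = 0.75 × (1×30.469 + 3×39) = 110.6 kips.
Block shear: shear path 1×[2.125+3×3.75] = 1×13.375 in, A_gv = 3.3438, A_nv = 1×(13.375 − 3.5×1.1875)×0.25 = 2.3047 in²; tension to near edge: (1.375 − 0.5×1.1875)×0.25 = 0.19531 in². R_n = min(0.6×65×2.3047, 0.6×50×3.3438) + 1.0×65×0.19531 = min(89.883, 100.31) + 12.695 = 102.58 kips. φR_n = 0.75 × 102.58 = 76.9 kips.
Tension rupture (net): A_n = (5.6875 − 1×1.1875)×0.25 = 1.125 in² (U = 1.0, A_e = A_n). φR_n = 0.75 × 65 × 1.125 = 54.8 kips.
Governing: min(127.2, 110.6, 76.9, 54.8) = 54.8 kips → net-section rupture.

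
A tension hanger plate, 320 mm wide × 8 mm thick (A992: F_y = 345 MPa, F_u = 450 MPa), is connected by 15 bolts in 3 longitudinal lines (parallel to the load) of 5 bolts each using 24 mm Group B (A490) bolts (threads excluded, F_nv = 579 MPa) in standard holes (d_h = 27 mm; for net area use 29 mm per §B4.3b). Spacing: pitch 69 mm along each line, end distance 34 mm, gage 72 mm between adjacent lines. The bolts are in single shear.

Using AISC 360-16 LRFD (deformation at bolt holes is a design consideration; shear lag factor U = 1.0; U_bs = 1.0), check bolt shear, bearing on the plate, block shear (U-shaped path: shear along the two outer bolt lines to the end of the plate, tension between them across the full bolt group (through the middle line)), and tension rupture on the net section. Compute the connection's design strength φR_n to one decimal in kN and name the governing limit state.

629.1 kN (net-section rupture governs)

Bolt shear: A_b = π(24)²/4 = 452.39 mm². φR_n = 0.75 × 579 × 452.39 × 15 × 1 = 2946.8 kN.
Bearing (8 mm plate, F_u = 450 MPa): end bolts L_c = 34 − 27/2 = 20.5, R_n = min(1.2×20.5×8×450, 2.4×24×8×450) = 88.56 kN/bolt; interior L_c = 69 − 27 = 42, R_n = 181.44 kN/bolt. φR_n = 0.75 × (3×88.56 + 12×181.44) = 1832.2 kN.
Block shear: shear path 2×[34+4×69] = 2×310 mm, A_gv = 4960, A_nv = 2×(310 − 4.5×29)×8 = 2872 mm²; tension across gage: (144 − 2×29)×8 = 688 mm². R_n = min(0.6×450×2872, 0.6×345×4960) + 1.0×450×688 = min(775.44, 1026.7) + 309.6 = 1085 kN. φR_n = 0.75 × 1085 = 813.8 kN.
Tension rupture (net): A_n = (320 − 3×29)×8 = 1864 mm² (U = 1.0, A_e = A_n). φR_n = 0.75 × 450 × 1864 = 629.1 kN.
Governing: min(2946.8, 1832.2, 813.8, 629.1) = 629.1 kN → net-section rupture.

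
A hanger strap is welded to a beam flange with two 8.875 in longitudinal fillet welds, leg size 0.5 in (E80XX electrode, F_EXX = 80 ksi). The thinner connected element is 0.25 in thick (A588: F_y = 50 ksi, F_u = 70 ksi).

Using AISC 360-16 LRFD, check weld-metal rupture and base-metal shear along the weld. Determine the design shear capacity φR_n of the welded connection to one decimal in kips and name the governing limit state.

133.1 kips (base-metal shear governs)

Weld metal: throat = 0.707×0.5 = 0.3535 in, L = 2×8.875 = 17.75 in. φR_n = 0.75 × 0.6 × 80 × 0.3535 × 17.75 = 225.9 kips.
Base metal shear (0.25 in plate): yield φR_n = 1.0×0.6×50×0.25×17.75 = 133.1 kips; rupture φR_n = 0.75×0.6×70×0.25×17.75 = 139.8 kips; take 133.1 kips (yield).
Governing: min(225.9, 133.1) = 133.1 kips → base-metal shear.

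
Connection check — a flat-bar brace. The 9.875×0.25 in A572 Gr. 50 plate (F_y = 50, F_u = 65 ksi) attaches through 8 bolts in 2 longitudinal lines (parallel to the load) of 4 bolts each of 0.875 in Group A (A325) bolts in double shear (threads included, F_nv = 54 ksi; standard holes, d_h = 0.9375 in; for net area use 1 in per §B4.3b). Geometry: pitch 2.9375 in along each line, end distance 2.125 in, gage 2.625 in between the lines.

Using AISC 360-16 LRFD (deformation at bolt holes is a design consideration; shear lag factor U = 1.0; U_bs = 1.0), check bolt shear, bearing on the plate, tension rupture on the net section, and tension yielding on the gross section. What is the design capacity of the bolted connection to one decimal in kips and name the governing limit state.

Bolt shear: A_b = π(0.875)²/4 = 0.60132 in². φR_n = 0.75 × 54 × 0.60132 × 8 × 2 = 389.7 kips.
Bearing (0.25 in plate, F_u = 65 ksi): end bolts L_c = 2.125 − 0.9375/2 = 1.65625, R_n = min(1.2×1.65625×0.25×65, 2.4×0.875×0.25×65) = 32.297 kips/bolt; interior L_c = 2.9375 − 0.9375 = 2, R_n = 34.125 kips/bolt. φR_n = 0.75 × (2×32.297 + 6×34.125) = 202.0 kips.
Tension rupture (net): A_n = (9.875 − 2×1)×0.25 = 1.9688 in² (U = 1.0, A_e = A_n). φR_n = 0.75 × 65 × 1.9688 = 96.0 kips.
Tension yield (gross): A_g = 9.875×0.25 = 2.4688 in². φR_n = 0.90 × 50 × 2.4688 = 111.1 kips.
Governing: min(389.7, 202.0, 96.0, 111.1) = 96.0 kips → net-section rupture.

96.0 kips (net-section rupture governs)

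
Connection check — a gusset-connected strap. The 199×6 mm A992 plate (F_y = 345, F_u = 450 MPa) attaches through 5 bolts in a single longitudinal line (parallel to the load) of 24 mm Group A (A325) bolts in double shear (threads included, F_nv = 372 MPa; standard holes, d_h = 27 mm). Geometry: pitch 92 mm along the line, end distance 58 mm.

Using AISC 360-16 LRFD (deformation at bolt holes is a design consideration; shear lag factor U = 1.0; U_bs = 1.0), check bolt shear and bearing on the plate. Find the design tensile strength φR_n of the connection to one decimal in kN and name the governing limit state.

574.7 kN (bearing governs)

Bolt shear: A_b = π(24)²/4 = 452.39 mm². φR_n = 0.75 × 372 × 452.39 × 5 × 2 = 1262.2 kN.
Bearing (6 mm plate, F_u = 450 MPa): end bolts L_c = 58 − 27/2 = 44.5, R_n = min(1.2×44.5×6×450, 2.4×24×6×450) = 144.18 kN/bolt; interior L_c = 92 − 27 = 65, R_n = 155.52 kN/bolt. φR_n = 0.75 × (1×144.18 + 4×155.52) = 574.7 kN.
Governing: min(1262.2, 574.7) = 574.7 kN → bearing.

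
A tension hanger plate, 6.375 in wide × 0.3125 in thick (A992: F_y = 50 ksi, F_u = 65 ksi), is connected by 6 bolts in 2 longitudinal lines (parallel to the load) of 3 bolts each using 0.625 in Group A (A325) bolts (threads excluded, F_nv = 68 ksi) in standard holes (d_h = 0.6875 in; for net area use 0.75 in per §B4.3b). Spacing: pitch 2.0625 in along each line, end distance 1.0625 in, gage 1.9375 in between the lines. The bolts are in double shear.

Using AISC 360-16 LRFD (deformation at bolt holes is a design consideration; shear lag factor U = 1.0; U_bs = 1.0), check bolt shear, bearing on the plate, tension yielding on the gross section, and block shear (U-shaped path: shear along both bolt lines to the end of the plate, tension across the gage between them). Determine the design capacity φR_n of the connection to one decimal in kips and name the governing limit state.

Bolt shear: A_b = π(0.625)²/4 = 0.3068 in². φR_n = 0.75 × 68 × 0.3068 × 6 × 2 = 187.8 kips.
Bearing (0.3125 in plate, F_u = 65 ksi): end bolts L_c = 1.0625 − 0.6875/2 = 0.71875, R_n = min(1.2×0.71875×0.3125×65, 2.4×0.625×0.3125×65) = 17.52 kips/bolt; interior L_c = 2.0625 − 0.6875 = 1.375, R_n = 30.469 kips/bolt. φR_n = 0.75 × (2×17.52 + 4×30.469) = 117.7 kips.
Tension yield (gross): A_g = 6.375×0.3125 = 1.9922 in². φR_n = 0.90 × 50 × 1.9922 = 89.6 kips.
Block shear: shear path 2×[1.0625+2×2.0625] = 2×5.1875 in, A_gv = 3.2422, A_nv = 2×(5.1875 − 2.5×0.75)×0.3125 = 2.0703 in²; tension across gage: (1.9375 − 1×0.75)×0.3125 = 0.37109 in². R_n = min(0.6×65×2.0703, 0.6×50×3.2422) + 1.0×65×0.37109 = min(80.742, 97.266) + 24.121 = 104.86 kips. φR_n = 0.75 × 104.86 = 78.6 kips.
Governing: min(187.8, 117.7, 89.6, 78.6) = 78.6 kips → block shear.

78.6 kips (block shear governs)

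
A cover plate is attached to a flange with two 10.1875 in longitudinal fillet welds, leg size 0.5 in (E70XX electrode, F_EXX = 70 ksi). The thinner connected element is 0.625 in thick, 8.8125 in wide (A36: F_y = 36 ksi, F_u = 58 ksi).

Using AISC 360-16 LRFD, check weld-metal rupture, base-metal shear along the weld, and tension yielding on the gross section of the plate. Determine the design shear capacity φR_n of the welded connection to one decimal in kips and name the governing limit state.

Weld metal: throat = 0.707×0.5 = 0.3535 in, L = 2×10.1875 = 20.375 in. φR_n = 0.75 × 0.6 × 70 × 0.3535 × 20.375 = 226.9 kips.
Base metal shear (0.625 in plate): yield φR_n = 1.0×0.6×36×0.625×20.375 = 275.1 kips; rupture φR_n = 0.75×0.6×58×0.625×20.375 = 332.4 kips; take 275.1 kips (yield).
Tension yield (gross): A_g = 8.8125×0.625 = 5.5078 in². φR_n = 0.90 × 36 × 5.5078 = 178.5 kips.
Governing: min(226.9, 275.1, 178.5) = 178.5 kips → gross-section yield.

178.5 kips (gross-section yield governs)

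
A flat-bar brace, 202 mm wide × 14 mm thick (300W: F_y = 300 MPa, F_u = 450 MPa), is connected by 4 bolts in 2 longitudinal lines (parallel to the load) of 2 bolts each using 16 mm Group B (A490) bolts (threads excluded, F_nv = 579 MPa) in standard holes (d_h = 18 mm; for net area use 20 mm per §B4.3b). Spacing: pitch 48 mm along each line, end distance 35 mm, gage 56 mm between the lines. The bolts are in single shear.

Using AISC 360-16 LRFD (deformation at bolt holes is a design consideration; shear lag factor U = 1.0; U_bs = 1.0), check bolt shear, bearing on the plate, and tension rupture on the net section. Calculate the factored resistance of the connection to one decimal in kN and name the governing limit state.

Bolt shear: A_b = π(16)²/4 = 201.06 mm². φR_n = 0.75 × 579 × 201.06 × 4 × 1 = 349.2 kN.
Bearing (14 mm plate, F_u = 450 MPa): end bolts L_c = 35 − 18/2 = 26, R_n = min(1.2×26×14×450, 2.4×16×14×450) = 196.56 kN/bolt; interior L_c = 48 − 18 = 30, R_n = 226.8 kN/bolt. φR_n = 0.75 × (2×196.56 + 2×226.8) = 635.0 kN.
Tension rupture (net): A_n = (202 − 2×20)×14 = 2268 mm² (U = 1.0, A_e = A_n). φR_n = 0.75 × 450 × 2268 = 765.5 kN.
Governing: min(349.2, 635.0, 765.5) = 349.2 kN → bolt shear.

349.2 kN (bolt shear governs)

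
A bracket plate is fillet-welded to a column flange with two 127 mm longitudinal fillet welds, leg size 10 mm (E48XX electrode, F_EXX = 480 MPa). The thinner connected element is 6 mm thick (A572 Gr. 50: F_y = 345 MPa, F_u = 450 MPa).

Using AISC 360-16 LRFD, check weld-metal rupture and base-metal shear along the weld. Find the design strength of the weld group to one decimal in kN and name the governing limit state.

Weld metal: throat = 0.707×10 = 7.07 mm, L = 2×127 = 254 mm. φR_n = 0.75 × 0.6 × 480 × 7.07 × 254 = 387.9 kN.
Base metal shear (6 mm plate): yield φR_n = 1.0×0.6×345×6×254 = 315.5 kN; rupture φR_n = 0.75×0.6×450×6×254 = 308.6 kN; take 308.6 kN (rupture).
Governing: min(387.9, 308.6) = 308.6 kN → base-metal shear.

308.6 kN (base-metal shear governs)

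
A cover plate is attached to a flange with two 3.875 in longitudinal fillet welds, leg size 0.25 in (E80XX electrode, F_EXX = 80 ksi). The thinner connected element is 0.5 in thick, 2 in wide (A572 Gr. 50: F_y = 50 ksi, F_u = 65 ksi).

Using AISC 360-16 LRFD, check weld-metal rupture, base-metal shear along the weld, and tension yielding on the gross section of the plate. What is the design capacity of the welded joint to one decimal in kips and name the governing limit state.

Weld metal: throat = 0.707×0.25 = 0.17675 in, L = 2×3.875 = 7.75 in. φR_n = 0.75 × 0.6 × 80 × 0.17675 × 7.75 = 49.3 kips.
Base metal shear (0.5 in plate): yield φR_n = 1.0×0.6×50×0.5×7.75 = 116.3 kips; rupture φR_n = 0.75×0.6×65×0.5×7.75 = 113.3 kips; take 113.3 kips (rupture).
Tension yield (gross): A_g = 2×0.5 = 1 in². φR_n = 0.90 × 50 × 1 = 45.0 kips.
Governing: min(49.3, 113.3, 45.0) = 45.0 kips → gross-section yield.

45.0 kips (gross-section yield governs)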